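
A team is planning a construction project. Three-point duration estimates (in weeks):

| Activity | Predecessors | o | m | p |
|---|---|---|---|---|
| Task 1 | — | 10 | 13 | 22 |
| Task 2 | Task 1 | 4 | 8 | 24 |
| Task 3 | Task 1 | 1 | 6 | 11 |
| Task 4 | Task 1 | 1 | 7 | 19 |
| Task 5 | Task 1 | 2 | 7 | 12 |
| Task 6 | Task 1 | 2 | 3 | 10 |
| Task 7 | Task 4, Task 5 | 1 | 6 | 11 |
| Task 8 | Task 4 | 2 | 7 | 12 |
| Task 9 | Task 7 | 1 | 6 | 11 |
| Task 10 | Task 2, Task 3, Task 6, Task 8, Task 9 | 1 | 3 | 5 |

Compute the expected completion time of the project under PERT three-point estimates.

37 weeks

te_Task 1 = (10 + 4·13 + 22)/6 = 84/6 = 14
te_Task 2 = (4 + 4·8 + 24)/6 = 60/6 = 10
te_Task 3 = (1 + 4·6 + 11)/6 = 36/6 = 6
te_Task 4 = (1 + 4·7 + 19)/6 = 48/6 = 8
te_Task 5 = (2 + 4·7 + 12)/6 = 42/6 = 7
te_Task 6 = (2 + 4·3 + 10)/6 = 24/6 = 4
te_Task 7 = (1 + 4·6 + 11)/6 = 36/6 = 6
te_Task 8 = (2 + 4·7 + 12)/6 = 42/6 = 7
te_Task 9 = (1 + 4·6 + 11)/6 = 36/6 = 6
te_Task 10 = (1 + 4·3 + 5)/6 = 18/6 = 3

Forward pass:
ES_Task 1 = 0; EF_Task 1 = 14
ES_Task 2 = 14; EF_Task 2 = 14+10 = 24
ES_Task 3 = 14; EF_Task 3 = 14+6 = 20
ES_Task 4 = 14; EF_Task 4 = 14+8 = 22
ES_Task 5 = 14; EF_Task 5 = 14+7 = 21
ES_Task 6 = 14; EF_Task 6 = 14+4 = 18
ES_Task 7 = max(EF_Task 4=22, EF_Task 5=21) = 22; EF_Task 7 = 22+6 = 28
ES_Task 8 = 22; EF_Task 8 = 22+7 = 29
ES_Task 9 = 28; EF_Task 9 = 28+6 = 34
ES_Task 10 = max(EF_Task 2=24, EF_Task 3=20, EF_Task 6=18, EF_Task 8=29, EF_Task 9=34) = 34; EF_Task 10 = 34+3 = 37
Expected project duration μ = 37 weeks. Critical path: Task 1 → Task 4 → Task 7 → Task 9 → Task 10.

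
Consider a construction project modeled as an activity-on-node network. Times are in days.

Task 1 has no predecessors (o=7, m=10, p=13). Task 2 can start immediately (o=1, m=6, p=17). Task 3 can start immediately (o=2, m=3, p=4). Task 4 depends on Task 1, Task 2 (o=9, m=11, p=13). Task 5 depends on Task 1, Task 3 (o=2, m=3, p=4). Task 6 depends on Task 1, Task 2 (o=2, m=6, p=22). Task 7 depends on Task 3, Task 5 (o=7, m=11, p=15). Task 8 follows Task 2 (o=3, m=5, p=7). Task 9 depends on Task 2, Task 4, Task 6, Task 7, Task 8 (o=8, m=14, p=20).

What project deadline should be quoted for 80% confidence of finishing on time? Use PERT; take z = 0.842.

te_Task 1 = (7 + 4·10 + 13)/6 = 60/6 = 10; σ²_Task 1 = ((13−7)/6)² = 1.000
te_Task 2 = (1 + 4·6 + 17)/6 = 42/6 = 7; σ²_Task 2 = ((17−1)/6)² = 7.111
te_Task 3 = (2 + 4·3 + 4)/6 = 18/6 = 3; σ²_Task 3 = ((4−2)/6)² = 0.111
te_Task 4 = (9 + 4·11 + 13)/6 = 66/6 = 11; σ²_Task 4 = ((13−9)/6)² = 0.444
te_Task 5 = (2 + 4·3 + 4)/6 = 18/6 = 3; σ²_Task 5 = ((4−2)/6)² = 0.111
te_Task 6 = (2 + 4·6 + 22)/6 = 48/6 = 8; σ²_Task 6 = ((22−2)/6)² = 11.111
te_Task 7 = (7 + 4·11 + 15)/6 = 66/6 = 11; σ²_Task 7 = ((15−7)/6)² = 1.778
te_Task 8 = (3 + 4·5 + 7)/6 = 30/6 = 5; σ²_Task 8 = ((7−3)/6)² = 0.444
te_Task 9 = (8 + 4·14 + 20)/6 = 84/6 = 14; σ²_Task 9 = ((20−8)/6)² = 4.000

Forward pass:
ES_Task 1 = 0; EF_Task 1 = 10
ES_Task 2 = 0; EF_Task 2 = 7
ES_Task 3 = 0; EF_Task 3 = 3
ES_Task 4 = max(EF_Task 1=10, EF_Task 2=7) = 10; EF_Task 4 = 10+11 = 21
ES_Task 5 = max(EF_Task 1=10, EF_Task 3=3) = 10; EF_Task 5 = 10+3 = 13
ES_Task 6 = max(EF_Task 1=10, EF_Task 2=7) = 10; EF_Task 6 = 10+8 = 18
ES_Task 7 = max(EF_Task 3=3, EF_Task 5=13) = 13; EF_Task 7 = 13+11 = 24
ES_Task 8 = 7; EF_Task 8 = 7+5 = 12
ES_Task 9 = max(EF_Task 2=7, EF_Task 4=21, EF_Task 6=18, EF_Task 7=24, EF_Task 8=12) = 24; EF_Task 9 = 24+14 = 38
Expected project duration μ = 38 days. Critical path: Task 1 → Task 5 → Task 7 → Task 9.

Variance along critical path = 1.000 + 0.111 + 1.778 + 4.000 = 6.889; σ = 2.625 days.
D = μ + z·σ = 38 + 0.842·2.625 = 40.2 days

40.2 days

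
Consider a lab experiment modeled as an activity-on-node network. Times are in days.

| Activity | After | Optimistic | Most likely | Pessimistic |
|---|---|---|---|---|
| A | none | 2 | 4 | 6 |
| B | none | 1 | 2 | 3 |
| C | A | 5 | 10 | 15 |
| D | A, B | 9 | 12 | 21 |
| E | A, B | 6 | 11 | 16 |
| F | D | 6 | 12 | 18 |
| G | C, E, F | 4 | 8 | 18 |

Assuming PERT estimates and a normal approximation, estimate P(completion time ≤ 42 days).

te_A = (2 + 4·4 + 6)/6 = 24/6 = 4; σ²_A = ((6−2)/6)² = 0.444
te_B = (1 + 4·2 + 3)/6 = 12/6 = 2; σ²_B = ((3−1)/6)² = 0.111
te_C = (5 + 4·10 + 15)/6 = 60/6 = 10; σ²_C = ((15−5)/6)² = 2.778
te_D = (9 + 4·12 + 21)/6 = 78/6 = 13; σ²_D = ((21−9)/6)² = 4.000
te_E = (6 + 4·11 + 16)/6 = 66/6 = 11; σ²_E = ((16−6)/6)² = 2.778
te_F = (6 + 4·12 + 18)/6 = 72/6 = 12; σ²_F = ((18−6)/6)² = 4.000
te_G = (4 + 4·8 + 18)/6 = 54/6 = 9; σ²_G = ((18−4)/6)² = 5.444

Forward pass:
ES_A = 0; EF_A = 4
ES_B = 0; EF_B = 2
ES_C = 4; EF_C = 4+10 = 14
ES_D = max(EF_A=4, EF_B=2) = 4; EF_D = 4+13 = 17
ES_E = max(EF_A=4, EF_B=2) = 4; EF_E = 4+11 = 15
ES_F = 17; EF_F = 17+12 = 29
ES_G = max(EF_C=14, EF_E=15, EF_F=29) = 29; EF_G = 29+9 = 38
Expected project duration μ = 38 days. Critical path: A → D → F → G.

Variance along critical path = 0.444 + 4.000 + 4.000 + 5.444 = 13.889; σ = √13.889 = 3.727 days.
Z = (42 − 38) / 3.727 = 1.073
P(T ≤ 42) = Φ(1.073) ≈ 0.858

0.858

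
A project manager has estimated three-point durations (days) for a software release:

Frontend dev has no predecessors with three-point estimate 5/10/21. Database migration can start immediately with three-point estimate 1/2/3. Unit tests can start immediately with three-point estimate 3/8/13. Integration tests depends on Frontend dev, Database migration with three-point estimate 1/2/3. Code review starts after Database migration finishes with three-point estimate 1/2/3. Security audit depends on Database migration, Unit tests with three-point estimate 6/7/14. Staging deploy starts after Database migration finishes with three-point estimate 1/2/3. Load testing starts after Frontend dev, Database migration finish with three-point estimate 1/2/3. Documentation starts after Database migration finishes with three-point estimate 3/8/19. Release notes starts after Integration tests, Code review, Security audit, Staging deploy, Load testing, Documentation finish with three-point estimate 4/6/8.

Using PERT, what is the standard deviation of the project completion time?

te_Frontend dev = (5 + 4·10 + 21)/6 = 66/6 = 11; σ²_Frontend dev = ((21−5)/6)² = 7.111
te_Database migration = (1 + 4·2 + 3)/6 = 12/6 = 2; σ²_Database migration = ((3−1)/6)² = 0.111
te_Unit tests = (3 + 4·8 + 13)/6 = 48/6 = 8; σ²_Unit tests = ((13−3)/6)² = 2.778
te_Integration tests = (1 + 4·2 + 3)/6 = 12/6 = 2; σ²_Integration tests = ((3−1)/6)² = 0.111
te_Code review = (1 + 4·2 + 3)/6 = 12/6 = 2; σ²_Code review = ((3−1)/6)² = 0.111
te_Security audit = (6 + 4·7 + 14)/6 = 48/6 = 8; σ²_Security audit = ((14−6)/6)² = 1.778
te_Staging deploy = (1 + 4·2 + 3)/6 = 12/6 = 2; σ²_Staging deploy = ((3−1)/6)² = 0.111
te_Load testing = (1 + 4·2 + 3)/6 = 12/6 = 2; σ²_Load testing = ((3−1)/6)² = 0.111
te_Documentation = (3 + 4·8 + 19)/6 = 54/6 = 9; σ²_Documentation = ((19−3)/6)² = 7.111
te_Release notes = (4 + 4·6 + 8)/6 = 36/6 = 6; σ²_Release notes = ((8−4)/6)² = 0.444

Forward pass:
ES_Frontend dev = 0; EF_Frontend dev = 11
ES_Database migration = 0; EF_Database migration = 2
ES_Unit tests = 0; EF_Unit tests = 8
ES_Integration tests = max(EF_Frontend dev=11, EF_Database migration=2) = 11; EF_Integration tests = 11+2 = 13
ES_Code review = 2; EF_Code review = 2+2 = 4
ES_Security audit = max(EF_Database migration=2, EF_Unit tests=8) = 8; EF_Security audit = 8+8 = 16
ES_Staging deploy = 2; EF_Staging deploy = 2+2 = 4
ES_Load testing = max(EF_Frontend dev=11, EF_Database migration=2) = 11; EF_Load testing = 11+2 = 13
ES_Documentation = 2; EF_Documentation = 2+9 = 11
ES_Release notes = max(EF_Integration tests=13, EF_Code review=4, EF_Security audit=16, EF_Staging deploy=4, EF_Load testing=13, EF_Documentation=11) = 16; EF_Release notes = 16+6 = 22
Expected project duration μ = 22 days. Critical path: Unit tests → Security audit → Release notes.

Variance along critical path = 2.778 + 1.778 + 0.444 = 5.000
σ = √5.000 = 2.236 days

2.24 days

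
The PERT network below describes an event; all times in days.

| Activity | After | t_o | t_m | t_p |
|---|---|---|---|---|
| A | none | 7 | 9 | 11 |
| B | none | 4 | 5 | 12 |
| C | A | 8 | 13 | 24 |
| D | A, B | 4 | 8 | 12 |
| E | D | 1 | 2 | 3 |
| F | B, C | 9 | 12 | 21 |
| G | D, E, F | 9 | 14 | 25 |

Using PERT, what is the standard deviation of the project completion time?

4.32 days

te_A = (7 + 4·9 + 11)/6 = 54/6 = 9; σ²_A = ((11−7)/6)² = 0.444
te_B = (4 + 4·5 + 12)/6 = 36/6 = 6; σ²_B = ((12−4)/6)² = 1.778
te_C = (8 + 4·13 + 24)/6 = 84/6 = 14; σ²_C = ((24−8)/6)² = 7.111
te_D = (4 + 4·8 + 12)/6 = 48/6 = 8; σ²_D = ((12−4)/6)² = 1.778
te_E = (1 + 4·2 + 3)/6 = 12/6 = 2; σ²_E = ((3−1)/6)² = 0.111
te_F = (9 + 4·12 + 21)/6 = 78/6 = 13; σ²_F = ((21−9)/6)² = 4.000
te_G = (9 + 4·14 + 25)/6 = 90/6 = 15; σ²_G = ((25−9)/6)² = 7.111

Forward pass:
ES_A = 0; EF_A = 9
ES_B = 0; EF_B = 6
ES_C = 9; EF_C = 9+14 = 23
ES_D = max(EF_A=9, EF_B=6) = 9; EF_D = 9+8 = 17
ES_E = 17; EF_E = 17+2 = 19
ES_F = max(EF_B=6, EF_C=23) = 23; EF_F = 23+13 = 36
ES_G = max(EF_D=17, EF_E=19, EF_F=36) = 36; EF_G = 36+15 = 51
Expected project duration μ = 51 days. Critical path: A → C → F → G.

Variance along critical path = 0.444 + 7.111 + 4.000 + 7.111 = 18.667
σ = √18.667 = 4.320 days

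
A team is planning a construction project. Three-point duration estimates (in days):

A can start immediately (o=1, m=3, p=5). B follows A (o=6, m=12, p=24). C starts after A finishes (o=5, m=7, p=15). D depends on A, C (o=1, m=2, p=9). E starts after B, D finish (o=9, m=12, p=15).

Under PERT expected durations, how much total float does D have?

te_A = (1 + 4·3 + 5)/6 = 18/6 = 3
te_B = (6 + 4·12 + 24)/6 = 78/6 = 13
te_C = (5 + 4·7 + 15)/6 = 48/6 = 8
te_D = (1 + 4·2 + 9)/6 = 18/6 = 3
te_E = (9 + 4·12 + 15)/6 = 72/6 = 12

Forward pass:
ES_A = 0; EF_A = 3
ES_B = 3; EF_B = 3+13 = 16
ES_C = 3; EF_C = 3+8 = 11
ES_D = max(EF_A=3, EF_C=11) = 11; EF_D = 11+3 = 14
ES_E = max(EF_B=16, EF_D=14) = 16; EF_E = 16+12 = 28
Expected project duration μ = 28 days. Critical path: A → B → E.

Backward pass:
LF_E = 28; LS_E = 28−12 = 16
LF_D = LS_E = 16; LS_D = 16−3 = 13
LF_C = LS_D = 13; LS_C = 13−8 = 5
LF_B = LS_E = 16; LS_B = 16−13 = 3
LF_A = min(LS_B=3, LS_C=5, LS_D=13) = 3; LS_A = 3−3 = 0
Slack_D = LS_D − ES_D = 13 − 11 = 2

2 days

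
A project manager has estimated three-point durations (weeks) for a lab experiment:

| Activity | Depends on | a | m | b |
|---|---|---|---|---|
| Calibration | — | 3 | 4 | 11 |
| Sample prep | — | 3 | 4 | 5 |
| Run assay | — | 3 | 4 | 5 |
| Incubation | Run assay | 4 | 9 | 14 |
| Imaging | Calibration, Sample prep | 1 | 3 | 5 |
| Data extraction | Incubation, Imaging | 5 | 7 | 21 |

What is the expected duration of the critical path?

te_Calibration = (3 + 4·4 + 11)/6 = 30/6 = 5
te_Sample prep = (3 + 4·4 + 5)/6 = 24/6 = 4
te_Run assay = (3 + 4·4 + 5)/6 = 24/6 = 4
te_Incubation = (4 + 4·9 + 14)/6 = 54/6 = 9
te_Imaging = (1 + 4·3 + 5)/6 = 18/6 = 3
te_Data extraction = (5 + 4·7 + 21)/6 = 54/6 = 9

Forward pass:
ES_Calibration = 0; EF_Calibration = 5
ES_Sample prep = 0; EF_Sample prep = 4
ES_Run assay = 0; EF_Run assay = 4
ES_Incubation = 4; EF_Incubation = 4+9 = 13
ES_Imaging = max(EF_Calibration=5, EF_Sample prep=4) = 5; EF_Imaging = 5+3 = 8
ES_Data extraction = max(EF_Incubation=13, EF_Imaging=8) = 13; EF_Data extraction = 13+9 = 22
Expected project duration μ = 22 weeks. Critical path: Run assay → Incubation → Data extraction.

22 weeks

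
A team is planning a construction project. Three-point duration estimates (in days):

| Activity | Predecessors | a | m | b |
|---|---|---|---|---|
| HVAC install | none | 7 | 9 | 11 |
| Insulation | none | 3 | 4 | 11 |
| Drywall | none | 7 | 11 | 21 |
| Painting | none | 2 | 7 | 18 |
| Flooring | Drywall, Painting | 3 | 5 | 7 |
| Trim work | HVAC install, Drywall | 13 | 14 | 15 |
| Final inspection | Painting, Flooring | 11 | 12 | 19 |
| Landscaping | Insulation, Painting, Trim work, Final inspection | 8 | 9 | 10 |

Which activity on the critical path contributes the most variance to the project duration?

te_HVAC install = (7 + 4·9 + 11)/6 = 54/6 = 9; σ²_HVAC install = ((11−7)/6)² = 0.444
te_Insulation = (3 + 4·4 + 11)/6 = 30/6 = 5; σ²_Insulation = ((11−3)/6)² = 1.778
te_Drywall = (7 + 4·11 + 21)/6 = 72/6 = 12; σ²_Drywall = ((21−7)/6)² = 5.444
te_Painting = (2 + 4·7 + 18)/6 = 48/6 = 8; σ²_Painting = ((18−2)/6)² = 7.111
te_Flooring = (3 + 4·5 + 7)/6 = 30/6 = 5; σ²_Flooring = ((7−3)/6)² = 0.444
te_Trim work = (13 + 4·14 + 15)/6 = 84/6 = 14; σ²_Trim work = ((15−13)/6)² = 0.111
te_Final inspection = (11 + 4·12 + 19)/6 = 78/6 = 13; σ²_Final inspection = ((19−11)/6)² = 1.778
te_Landscaping = (8 + 4·9 + 10)/6 = 54/6 = 9; σ²_Landscaping = ((10−8)/6)² = 0.111

Forward pass:
ES_HVAC install = 0; EF_HVAC install = 9
ES_Insulation = 0; EF_Insulation = 5
ES_Drywall = 0; EF_Drywall = 12
ES_Painting = 0; EF_Painting = 8
ES_Flooring = max(EF_Drywall=12, EF_Painting=8) = 12; EF_Flooring = 12+5 = 17
ES_Trim work = max(EF_HVAC install=9, EF_Drywall=12) = 12; EF_Trim work = 12+14 = 26
ES_Final inspection = max(EF_Painting=8, EF_Flooring=17) = 17; EF_Final inspection = 17+13 = 30
ES_Landscaping = max(EF_Insulation=5, EF_Painting=8, EF_Trim work=26, EF_Final inspection=30) = 30; EF_Landscaping = 30+9 = 39
Expected project duration μ = 39 days. Critical path: Drywall → Flooring → Final inspection → Landscaping.

Variances on critical path: σ²_Drywall=5.444, σ²_Flooring=0.444, σ²_Final inspection=1.778, σ²_Landscaping=0.111.
Largest is σ²_Drywall = 5.444.

Drywall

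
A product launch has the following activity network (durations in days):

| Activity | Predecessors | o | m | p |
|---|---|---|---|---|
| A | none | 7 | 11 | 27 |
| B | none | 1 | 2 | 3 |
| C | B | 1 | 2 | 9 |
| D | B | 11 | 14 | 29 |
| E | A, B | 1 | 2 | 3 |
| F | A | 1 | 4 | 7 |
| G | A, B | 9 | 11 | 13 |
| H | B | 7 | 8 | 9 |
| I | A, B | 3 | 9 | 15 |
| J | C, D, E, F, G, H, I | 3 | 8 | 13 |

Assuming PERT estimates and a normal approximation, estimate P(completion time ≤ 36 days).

0.855

te_A = (7 + 4·11 + 27)/6 = 78/6 = 13; σ²_A = ((27−7)/6)² = 11.111
te_B = (1 + 4·2 + 3)/6 = 12/6 = 2; σ²_B = ((3−1)/6)² = 0.111
te_C = (1 + 4·2 + 9)/6 = 18/6 = 3; σ²_C = ((9−1)/6)² = 1.778
te_D = (11 + 4·14 + 29)/6 = 96/6 = 16; σ²_D = ((29−11)/6)² = 9.000
te_E = (1 + 4·2 + 3)/6 = 12/6 = 2; σ²_E = ((3−1)/6)² = 0.111
te_F = (1 + 4·4 + 7)/6 = 24/6 = 4; σ²_F = ((7−1)/6)² = 1.000
te_G = (9 + 4·11 + 13)/6 = 66/6 = 11; σ²_G = ((13−9)/6)² = 0.444
te_H = (7 + 4·8 + 9)/6 = 48/6 = 8; σ²_H = ((9−7)/6)² = 0.111
te_I = (3 + 4·9 + 15)/6 = 54/6 = 9; σ²_I = ((15−3)/6)² = 4.000
te_J = (3 + 4·8 + 13)/6 = 48/6 = 8; σ²_J = ((13−3)/6)² = 2.778

Forward pass:
ES_A = 0; EF_A = 13
ES_B = 0; EF_B = 2
ES_C = 2; EF_C = 2+3 = 5
ES_D = 2; EF_D = 2+16 = 18
ES_E = max(EF_A=13, EF_B=2) = 13; EF_E = 13+2 = 15
ES_F = 13; EF_F = 13+4 = 17
ES_G = max(EF_A=13, EF_B=2) = 13; EF_G = 13+11 = 24
ES_H = 2; EF_H = 2+8 = 10
ES_I = max(EF_A=13, EF_B=2) = 13; EF_I = 13+9 = 22
ES_J = max(EF_C=5, EF_D=18, EF_E=15, EF_F=17, EF_G=24, EF_H=10, EF_I=22) = 24; EF_J = 24+8 = 32
Expected project duration μ = 32 days. Critical path: A → G → J.

Variance along critical path = 11.111 + 0.444 + 2.778 = 14.333; σ = √14.333 = 3.786 days.
Z = (36 − 32) / 3.786 = 1.057
P(T ≤ 36) = Φ(1.057) ≈ 0.855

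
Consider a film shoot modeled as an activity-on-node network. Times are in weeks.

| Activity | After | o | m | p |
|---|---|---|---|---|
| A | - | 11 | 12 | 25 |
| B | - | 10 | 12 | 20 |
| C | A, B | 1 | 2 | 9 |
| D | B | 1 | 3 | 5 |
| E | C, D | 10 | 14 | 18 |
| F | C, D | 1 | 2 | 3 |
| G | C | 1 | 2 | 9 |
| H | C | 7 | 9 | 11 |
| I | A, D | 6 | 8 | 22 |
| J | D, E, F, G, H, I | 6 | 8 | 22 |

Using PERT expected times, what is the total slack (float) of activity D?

1 weeks

te_A = (11 + 4·12 + 25)/6 = 84/6 = 14
te_B = (10 + 4·12 + 20)/6 = 78/6 = 13
te_C = (1 + 4·2 + 9)/6 = 18/6 = 3
te_D = (1 + 4·3 + 5)/6 = 18/6 = 3
te_E = (10 + 4·14 + 18)/6 = 84/6 = 14
te_F = (1 + 4·2 + 3)/6 = 12/6 = 2
te_G = (1 + 4·2 + 9)/6 = 18/6 = 3
te_H = (7 + 4·9 + 11)/6 = 54/6 = 9
te_I = (6 + 4·8 + 22)/6 = 60/6 = 10
te_J = (6 + 4·8 + 22)/6 = 60/6 = 10

Forward pass:
ES_A = 0; EF_A = 14
ES_B = 0; EF_B = 13
ES_C = max(EF_A=14, EF_B=13) = 14; EF_C = 14+3 = 17
ES_D = 13; EF_D = 13+3 = 16
ES_E = max(EF_C=17, EF_D=16) = 17; EF_E = 17+14 = 31
ES_F = max(EF_C=17, EF_D=16) = 17; EF_F = 17+2 = 19
ES_G = 17; EF_G = 17+3 = 20
ES_H = 17; EF_H = 17+9 = 26
ES_I = max(EF_A=14, EF_D=16) = 16; EF_I = 16+10 = 26
ES_J = max(EF_D=16, EF_E=31, EF_F=19, EF_G=20, EF_H=26, EF_I=26) = 31; EF_J = 31+10 = 41
Expected project duration μ = 41 weeks. Critical path: A → C → E → J.

Backward pass:
LF_J = 41; LS_J = 41−10 = 31
LF_I = LS_J = 31; LS_I = 31−10 = 21
LF_H = LS_J = 31; LS_H = 31−9 = 22
LF_G = LS_J = 31; LS_G = 31−3 = 28
LF_F = LS_J = 31; LS_F = 31−2 = 29
LF_E = LS_J = 31; LS_E = 31−14 = 17
LF_D = min(LS_E=17, LS_F=29, LS_I=21, LS_J=31) = 17; LS_D = 17−3 = 14
LF_C = min(LS_E=17, LS_F=29, LS_G=28, LS_H=22) = 17; LS_C = 17−3 = 14
LF_B = min(LS_C=14, LS_D=14) = 14; LS_B = 14−13 = 1
LF_A = min(LS_C=14, LS_I=21) = 14; LS_A = 14−14 = 0
Slack_D = LS_D − ES_D = 14 − 13 = 1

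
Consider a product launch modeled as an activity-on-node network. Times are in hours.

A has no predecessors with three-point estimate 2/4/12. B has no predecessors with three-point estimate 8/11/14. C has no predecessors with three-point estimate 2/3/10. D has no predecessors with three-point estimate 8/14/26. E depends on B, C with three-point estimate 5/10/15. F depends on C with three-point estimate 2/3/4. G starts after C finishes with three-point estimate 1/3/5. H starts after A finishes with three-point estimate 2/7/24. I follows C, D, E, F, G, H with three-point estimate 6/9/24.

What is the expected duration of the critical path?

32 hours

te_A = (2 + 4·4 + 12)/6 = 30/6 = 5
te_B = (8 + 4·11 + 14)/6 = 66/6 = 11
te_C = (2 + 4·3 + 10)/6 = 24/6 = 4
te_D = (8 + 4·14 + 26)/6 = 90/6 = 15
te_E = (5 + 4·10 + 15)/6 = 60/6 = 10
te_F = (2 + 4·3 + 4)/6 = 18/6 = 3
te_G = (1 + 4·3 + 5)/6 = 18/6 = 3
te_H = (2 + 4·7 + 24)/6 = 54/6 = 9
te_I = (6 + 4·9 + 24)/6 = 66/6 = 11

Forward pass:
ES_A = 0; EF_A = 5
ES_B = 0; EF_B = 11
ES_C = 0; EF_C = 4
ES_D = 0; EF_D = 15
ES_E = max(EF_B=11, EF_C=4) = 11; EF_E = 11+10 = 21
ES_F = 4; EF_F = 4+3 = 7
ES_G = 4; EF_G = 4+3 = 7
ES_H = 5; EF_H = 5+9 = 14
ES_I = max(EF_C=4, EF_D=15, EF_E=21, EF_F=7, EF_G=7, EF_H=14) = 21; EF_I = 21+11 = 32
Expected project duration μ = 32 hours. Critical path: B → E → I.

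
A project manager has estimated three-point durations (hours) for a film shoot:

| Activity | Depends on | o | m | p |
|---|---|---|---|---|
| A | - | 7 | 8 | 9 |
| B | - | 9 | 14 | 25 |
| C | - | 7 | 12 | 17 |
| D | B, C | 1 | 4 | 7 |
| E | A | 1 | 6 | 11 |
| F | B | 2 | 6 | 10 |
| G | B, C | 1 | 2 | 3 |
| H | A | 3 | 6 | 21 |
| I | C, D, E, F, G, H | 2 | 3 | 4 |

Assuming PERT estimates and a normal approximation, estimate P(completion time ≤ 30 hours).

0.977

te_A = (7 + 4·8 + 9)/6 = 48/6 = 8; σ²_A = ((9−7)/6)² = 0.111
te_B = (9 + 4·14 + 25)/6 = 90/6 = 15; σ²_B = ((25−9)/6)² = 7.111
te_C = (7 + 4·12 + 17)/6 = 72/6 = 12; σ²_C = ((17−7)/6)² = 2.778
te_D = (1 + 4·4 + 7)/6 = 24/6 = 4; σ²_D = ((7−1)/6)² = 1.000
te_E = (1 + 4·6 + 11)/6 = 36/6 = 6; σ²_E = ((11−1)/6)² = 2.778
te_F = (2 + 4·6 + 10)/6 = 36/6 = 6; σ²_F = ((10−2)/6)² = 1.778
te_G = (1 + 4·2 + 3)/6 = 12/6 = 2; σ²_G = ((3−1)/6)² = 0.111
te_H = (3 + 4·6 + 21)/6 = 48/6 = 8; σ²_H = ((21−3)/6)² = 9.000
te_I = (2 + 4·3 + 4)/6 = 18/6 = 3; σ²_I = ((4−2)/6)² = 0.111

Forward pass:
ES_A = 0; EF_A = 8
ES_B = 0; EF_B = 15
ES_C = 0; EF_C = 12
ES_D = max(EF_B=15, EF_C=12) = 15; EF_D = 15+4 = 19
ES_E = 8; EF_E = 8+6 = 14
ES_F = 15; EF_F = 15+6 = 21
ES_G = max(EF_B=15, EF_C=12) = 15; EF_G = 15+2 = 17
ES_H = 8; EF_H = 8+8 = 16
ES_I = max(EF_C=12, EF_D=19, EF_E=14, EF_F=21, EF_G=17, EF_H=16) = 21; EF_I = 21+3 = 24
Expected project duration μ = 24 hours. Critical path: B → F → I.

Variance along critical path = 7.111 + 1.778 + 0.111 = 9.000; σ = √9.000 = 3.000 hours.
Z = (30 − 24) / 3.000 = 2.000
P(T ≤ 30) = Φ(2.000) ≈ 0.977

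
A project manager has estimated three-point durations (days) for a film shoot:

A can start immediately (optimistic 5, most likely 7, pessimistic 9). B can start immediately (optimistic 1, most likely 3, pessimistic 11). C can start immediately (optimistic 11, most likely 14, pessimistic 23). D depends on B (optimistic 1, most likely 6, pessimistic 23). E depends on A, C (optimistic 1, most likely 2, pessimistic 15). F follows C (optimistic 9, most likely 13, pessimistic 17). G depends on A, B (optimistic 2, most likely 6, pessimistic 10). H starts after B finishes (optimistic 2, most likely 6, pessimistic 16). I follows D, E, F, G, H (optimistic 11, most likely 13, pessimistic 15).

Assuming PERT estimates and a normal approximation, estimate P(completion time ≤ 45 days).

0.946

te_A = (5 + 4·7 + 9)/6 = 42/6 = 7; σ²_A = ((9−5)/6)² = 0.444
te_B = (1 + 4·3 + 11)/6 = 24/6 = 4; σ²_B = ((11−1)/6)² = 2.778
te_C = (11 + 4·14 + 23)/6 = 90/6 = 15; σ²_C = ((23−11)/6)² = 4.000
te_D = (1 + 4·6 + 23)/6 = 48/6 = 8; σ²_D = ((23−1)/6)² = 13.444
te_E = (1 + 4·2 + 15)/6 = 24/6 = 4; σ²_E = ((15−1)/6)² = 5.444
te_F = (9 + 4·13 + 17)/6 = 78/6 = 13; σ²_F = ((17−9)/6)² = 1.778
te_G = (2 + 4·6 + 10)/6 = 36/6 = 6; σ²_G = ((10−2)/6)² = 1.778
te_H = (2 + 4·6 + 16)/6 = 42/6 = 7; σ²_H = ((16−2)/6)² = 5.444
te_I = (11 + 4·13 + 15)/6 = 78/6 = 13; σ²_I = ((15−11)/6)² = 0.444

Forward pass:
ES_A = 0; EF_A = 7
ES_B = 0; EF_B = 4
ES_C = 0; EF_C = 15
ES_D = 4; EF_D = 4+8 = 12
ES_E = max(EF_A=7, EF_C=15) = 15; EF_E = 15+4 = 19
ES_F = 15; EF_F = 15+13 = 28
ES_G = max(EF_A=7, EF_B=4) = 7; EF_G = 7+6 = 13
ES_H = 4; EF_H = 4+7 = 11
ES_I = max(EF_D=12, EF_E=19, EF_F=28, EF_G=13, EF_H=11) = 28; EF_I = 28+13 = 41
Expected project duration μ = 41 days. Critical path: C → F → I.

Variance along critical path = 4.000 + 1.778 + 0.444 = 6.222; σ = √6.222 = 2.494 days.
Z = (45 − 41) / 2.494 = 1.604
P(T ≤ 45) = Φ(1.604) ≈ 0.946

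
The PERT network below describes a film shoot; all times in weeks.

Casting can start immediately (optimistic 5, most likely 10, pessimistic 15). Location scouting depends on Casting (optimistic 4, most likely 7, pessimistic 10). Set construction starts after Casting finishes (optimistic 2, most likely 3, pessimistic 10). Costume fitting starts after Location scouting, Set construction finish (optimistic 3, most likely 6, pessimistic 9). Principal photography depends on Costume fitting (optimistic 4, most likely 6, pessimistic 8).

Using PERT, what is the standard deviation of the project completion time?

te_Casting = (5 + 4·10 + 15)/6 = 60/6 = 10; σ²_Casting = ((15−5)/6)² = 2.778
te_Location scouting = (4 + 4·7 + 10)/6 = 42/6 = 7; σ²_Location scouting = ((10−4)/6)² = 1.000
te_Set construction = (2 + 4·3 + 10)/6 = 24/6 = 4; σ²_Set construction = ((10−2)/6)² = 1.778
te_Costume fitting = (3 + 4·6 + 9)/6 = 36/6 = 6; σ²_Costume fitting = ((9−3)/6)² = 1.000
te_Principal photography = (4 + 4·6 + 8)/6 = 36/6 = 6; σ²_Principal photography = ((8−4)/6)² = 0.444

Forward pass:
ES_Casting = 0; EF_Casting = 10
ES_Location scouting = 10; EF_Location scouting = 10+7 = 17
ES_Set construction = 10; EF_Set construction = 10+4 = 14
ES_Costume fitting = max(EF_Location scouting=17, EF_Set construction=14) = 17; EF_Costume fitting = 17+6 = 23
ES_Principal photography = 23; EF_Principal photography = 23+6 = 29
Expected project duration μ = 29 weeks. Critical path: Casting → Location scouting → Costume fitting → Principal photography.

Variance along critical path = 2.778 + 1.000 + 1.000 + 0.444 = 5.222
σ = √5.222 = 2.285 weeks

2.29 weeks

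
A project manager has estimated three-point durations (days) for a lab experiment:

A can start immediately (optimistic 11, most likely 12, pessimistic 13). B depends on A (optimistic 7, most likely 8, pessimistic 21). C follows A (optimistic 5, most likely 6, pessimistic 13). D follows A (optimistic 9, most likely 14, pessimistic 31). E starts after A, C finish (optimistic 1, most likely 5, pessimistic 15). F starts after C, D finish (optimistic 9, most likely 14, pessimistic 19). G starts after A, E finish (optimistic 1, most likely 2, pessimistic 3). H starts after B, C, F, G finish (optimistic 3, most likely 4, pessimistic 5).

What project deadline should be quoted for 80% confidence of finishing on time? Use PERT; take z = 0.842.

te_A = (11 + 4·12 + 13)/6 = 72/6 = 12; σ²_A = ((13−11)/6)² = 0.111
te_B = (7 + 4·8 + 21)/6 = 60/6 = 10; σ²_B = ((21−7)/6)² = 5.444
te_C = (5 + 4·6 + 13)/6 = 42/6 = 7; σ²_C = ((13−5)/6)² = 1.778
te_D = (9 + 4·14 + 31)/6 = 96/6 = 16; σ²_D = ((31−9)/6)² = 13.444
te_E = (1 + 4·5 + 15)/6 = 36/6 = 6; σ²_E = ((15−1)/6)² = 5.444
te_F = (9 + 4·14 + 19)/6 = 84/6 = 14; σ²_F = ((19−9)/6)² = 2.778
te_G = (1 + 4·2 + 3)/6 = 12/6 = 2; σ²_G = ((3−1)/6)² = 0.111
te_H = (3 + 4·4 + 5)/6 = 24/6 = 4; σ²_H = ((5−3)/6)² = 0.111

Forward pass:
ES_A = 0; EF_A = 12
ES_B = 12; EF_B = 12+10 = 22
ES_C = 12; EF_C = 12+7 = 19
ES_D = 12; EF_D = 12+16 = 28
ES_E = max(EF_A=12, EF_C=19) = 19; EF_E = 19+6 = 25
ES_F = max(EF_C=19, EF_D=28) = 28; EF_F = 28+14 = 42
ES_G = max(EF_A=12, EF_E=25) = 25; EF_G = 25+2 = 27
ES_H = max(EF_B=22, EF_C=19, EF_F=42, EF_G=27) = 42; EF_H = 42+4 = 46
Expected project duration μ = 46 days. Critical path: A → D → F → H.

Variance along critical path = 0.111 + 13.444 + 2.778 + 0.111 = 16.444; σ = 4.055 days.
D = μ + z·σ = 46 + 0.842·4.055 = 49.4 days

49.4 days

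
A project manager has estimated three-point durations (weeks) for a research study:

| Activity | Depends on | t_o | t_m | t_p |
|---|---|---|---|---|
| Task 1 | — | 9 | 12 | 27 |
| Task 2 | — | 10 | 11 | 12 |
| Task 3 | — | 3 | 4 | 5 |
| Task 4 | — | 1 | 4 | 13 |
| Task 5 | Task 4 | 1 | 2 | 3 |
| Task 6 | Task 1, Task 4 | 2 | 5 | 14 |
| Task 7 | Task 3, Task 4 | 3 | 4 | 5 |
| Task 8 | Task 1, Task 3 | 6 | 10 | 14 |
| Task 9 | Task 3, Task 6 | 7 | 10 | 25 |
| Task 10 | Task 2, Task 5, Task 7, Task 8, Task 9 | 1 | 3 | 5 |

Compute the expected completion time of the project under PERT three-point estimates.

35 weeks

te_Task 1 = (9 + 4·12 + 27)/6 = 84/6 = 14
te_Task 2 = (10 + 4·11 + 12)/6 = 66/6 = 11
te_Task 3 = (3 + 4·4 + 5)/6 = 24/6 = 4
te_Task 4 = (1 + 4·4 + 13)/6 = 30/6 = 5
te_Task 5 = (1 + 4·2 + 3)/6 = 12/6 = 2
te_Task 6 = (2 + 4·5 + 14)/6 = 36/6 = 6
te_Task 7 = (3 + 4·4 + 5)/6 = 24/6 = 4
te_Task 8 = (6 + 4·10 + 14)/6 = 60/6 = 10
te_Task 9 = (7 + 4·10 + 25)/6 = 72/6 = 12
te_Task 10 = (1 + 4·3 + 5)/6 = 18/6 = 3

Forward pass:
ES_Task 1 = 0; EF_Task 1 = 14
ES_Task 2 = 0; EF_Task 2 = 11
ES_Task 3 = 0; EF_Task 3 = 4
ES_Task 4 = 0; EF_Task 4 = 5
ES_Task 5 = 5; EF_Task 5 = 5+2 = 7
ES_Task 6 = max(EF_Task 1=14, EF_Task 4=5) = 14; EF_Task 6 = 14+6 = 20
ES_Task 7 = max(EF_Task 3=4, EF_Task 4=5) = 5; EF_Task 7 = 5+4 = 9
ES_Task 8 = max(EF_Task 1=14, EF_Task 3=4) = 14; EF_Task 8 = 14+10 = 24
ES_Task 9 = max(EF_Task 3=4, EF_Task 6=20) = 20; EF_Task 9 = 20+12 = 32
ES_Task 10 = max(EF_Task 2=11, EF_Task 5=7, EF_Task 7=9, EF_Task 8=24, EF_Task 9=32) = 32; EF_Task 10 = 32+3 = 35
Expected project duration μ = 35 weeks. Critical path: Task 1 → Task 6 → Task 9 → Task 10.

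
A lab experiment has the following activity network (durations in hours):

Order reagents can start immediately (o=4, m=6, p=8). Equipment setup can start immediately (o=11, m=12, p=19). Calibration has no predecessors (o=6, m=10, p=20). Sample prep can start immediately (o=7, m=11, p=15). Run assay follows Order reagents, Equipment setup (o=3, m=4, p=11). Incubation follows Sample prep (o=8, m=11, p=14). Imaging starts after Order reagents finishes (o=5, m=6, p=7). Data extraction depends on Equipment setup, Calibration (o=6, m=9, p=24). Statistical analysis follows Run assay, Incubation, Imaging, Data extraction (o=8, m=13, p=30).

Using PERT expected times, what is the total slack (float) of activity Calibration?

te_Order reagents = (4 + 4·6 + 8)/6 = 36/6 = 6
te_Equipment setup = (11 + 4·12 + 19)/6 = 78/6 = 13
te_Calibration = (6 + 4·10 + 20)/6 = 66/6 = 11
te_Sample prep = (7 + 4·11 + 15)/6 = 66/6 = 11
te_Run assay = (3 + 4·4 + 11)/6 = 30/6 = 5
te_Incubation = (8 + 4·11 + 14)/6 = 66/6 = 11
te_Imaging = (5 + 4·6 + 7)/6 = 36/6 = 6
te_Data extraction = (6 + 4·9 + 24)/6 = 66/6 = 11
te_Statistical analysis = (8 + 4·13 + 30)/6 = 90/6 = 15

Forward pass:
ES_Order reagents = 0; EF_Order reagents = 6
ES_Equipment setup = 0; EF_Equipment setup = 13
ES_Calibration = 0; EF_Calibration = 11
ES_Sample prep = 0; EF_Sample prep = 11
ES_Run assay = max(EF_Order reagents=6, EF_Equipment setup=13) = 13; EF_Run assay = 13+5 = 18
ES_Incubation = 11; EF_Incubation = 11+11 = 22
ES_Imaging = 6; EF_Imaging = 6+6 = 12
ES_Data extraction = max(EF_Equipment setup=13, EF_Calibration=11) = 13; EF_Data extraction = 13+11 = 24
ES_Statistical analysis = max(EF_Run assay=18, EF_Incubation=22, EF_Imaging=12, EF_Data extraction=24) = 24; EF_Statistical analysis = 24+15 = 39
Expected project duration μ = 39 hours. Critical path: Equipment setup → Data extraction → Statistical analysis.

Backward pass:
LF_Statistical analysis = 39; LS_Statistical analysis = 39−15 = 24
LF_Data extraction = LS_Statistical analysis = 24; LS_Data extraction = 24−11 = 13
LF_Imaging = LS_Statistical analysis = 24; LS_Imaging = 24−6 = 18
LF_Incubation = LS_Statistical analysis = 24; LS_Incubation = 24−11 = 13
LF_Run assay = LS_Statistical analysis = 24; LS_Run assay = 24−5 = 19
LF_Sample prep = LS_Incubation = 13; LS_Sample prep = 13−11 = 2
LF_Calibration = LS_Data extraction = 13; LS_Calibration = 13−11 = 2
LF_Equipment setup = min(LS_Run assay=19, LS_Data extraction=13) = 13; LS_Equipment setup = 13−13 = 0
LF_Order reagents = min(LS_Run assay=19, LS_Imaging=18) = 18; LS_Order reagents = 18−6 = 12
Slack_Calibration = LS_Calibration − ES_Calibration = 2 − 0 = 2

2 hours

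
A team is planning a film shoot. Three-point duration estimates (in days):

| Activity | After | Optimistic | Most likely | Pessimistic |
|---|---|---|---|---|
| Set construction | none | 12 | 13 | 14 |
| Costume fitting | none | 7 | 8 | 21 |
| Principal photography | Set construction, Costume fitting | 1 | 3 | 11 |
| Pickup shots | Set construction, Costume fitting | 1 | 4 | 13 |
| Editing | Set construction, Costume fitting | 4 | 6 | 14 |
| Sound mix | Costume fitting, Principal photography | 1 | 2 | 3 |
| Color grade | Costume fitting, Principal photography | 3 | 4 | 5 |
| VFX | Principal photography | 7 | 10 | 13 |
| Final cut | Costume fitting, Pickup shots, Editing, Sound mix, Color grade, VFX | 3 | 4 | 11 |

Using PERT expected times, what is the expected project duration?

32 days

te_Set construction = (12 + 4·13 + 14)/6 = 78/6 = 13
te_Costume fitting = (7 + 4·8 + 21)/6 = 60/6 = 10
te_Principal photography = (1 + 4·3 + 11)/6 = 24/6 = 4
te_Pickup shots = (1 + 4·4 + 13)/6 = 30/6 = 5
te_Editing = (4 + 4·6 + 14)/6 = 42/6 = 7
te_Sound mix = (1 + 4·2 + 3)/6 = 12/6 = 2
te_Color grade = (3 + 4·4 + 5)/6 = 24/6 = 4
te_VFX = (7 + 4·10 + 13)/6 = 60/6 = 10
te_Final cut = (3 + 4·4 + 11)/6 = 30/6 = 5

Forward pass:
ES_Set construction = 0; EF_Set construction = 13
ES_Costume fitting = 0; EF_Costume fitting = 10
ES_Principal photography = max(EF_Set construction=13, EF_Costume fitting=10) = 13; EF_Principal photography = 13+4 = 17
ES_Pickup shots = max(EF_Set construction=13, EF_Costume fitting=10) = 13; EF_Pickup shots = 13+5 = 18
ES_Editing = max(EF_Set construction=13, EF_Costume fitting=10) = 13; EF_Editing = 13+7 = 20
ES_Sound mix = max(EF_Costume fitting=10, EF_Principal photography=17) = 17; EF_Sound mix = 17+2 = 19
ES_Color grade = max(EF_Costume fitting=10, EF_Principal photography=17) = 17; EF_Color grade = 17+4 = 21
ES_VFX = 17; EF_VFX = 17+10 = 27
ES_Final cut = max(EF_Costume fitting=10, EF_Pickup shots=18, EF_Editing=20, EF_Sound mix=19, EF_Color grade=21, EF_VFX=27) = 27; EF_Final cut = 27+5 = 32
Expected project duration μ = 32 days. Critical path: Set construction → Principal photography → VFX → Final cut.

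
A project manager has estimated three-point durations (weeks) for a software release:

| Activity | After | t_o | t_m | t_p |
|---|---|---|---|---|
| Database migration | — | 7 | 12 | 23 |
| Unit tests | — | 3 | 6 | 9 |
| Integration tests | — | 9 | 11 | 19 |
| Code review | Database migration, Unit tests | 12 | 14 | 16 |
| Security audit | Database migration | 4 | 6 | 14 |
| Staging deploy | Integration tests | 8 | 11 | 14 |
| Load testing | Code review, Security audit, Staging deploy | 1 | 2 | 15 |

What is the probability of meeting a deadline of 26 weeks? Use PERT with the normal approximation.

0.083

te_Database migration = (7 + 4·12 + 23)/6 = 78/6 = 13; σ²_Database migration = ((23−7)/6)² = 7.111
te_Unit tests = (3 + 4·6 + 9)/6 = 36/6 = 6; σ²_Unit tests = ((9−3)/6)² = 1.000
te_Integration tests = (9 + 4·11 + 19)/6 = 72/6 = 12; σ²_Integration tests = ((19−9)/6)² = 2.778
te_Code review = (12 + 4·14 + 16)/6 = 84/6 = 14; σ²_Code review = ((16−12)/6)² = 0.444
te_Security audit = (4 + 4·6 + 14)/6 = 42/6 = 7; σ²_Security audit = ((14−4)/6)² = 2.778
te_Staging deploy = (8 + 4·11 + 14)/6 = 66/6 = 11; σ²_Staging deploy = ((14−8)/6)² = 1.000
te_Load testing = (1 + 4·2 + 15)/6 = 24/6 = 4; σ²_Load testing = ((15−1)/6)² = 5.444

Forward pass:
ES_Database migration = 0; EF_Database migration = 13
ES_Unit tests = 0; EF_Unit tests = 6
ES_Integration tests = 0; EF_Integration tests = 12
ES_Code review = max(EF_Database migration=13, EF_Unit tests=6) = 13; EF_Code review = 13+14 = 27
ES_Security audit = 13; EF_Security audit = 13+7 = 20
ES_Staging deploy = 12; EF_Staging deploy = 12+11 = 23
ES_Load testing = max(EF_Code review=27, EF_Security audit=20, EF_Staging deploy=23) = 27; EF_Load testing = 27+4 = 31
Expected project duration μ = 31 weeks. Critical path: Database migration → Code review → Load testing.

Variance along critical path = 7.111 + 0.444 + 5.444 = 13.000; σ = √13.000 = 3.606 weeks.
Z = (26 − 31) / 3.606 = -1.387
P(T ≤ 26) = Φ(-1.387) ≈ 0.083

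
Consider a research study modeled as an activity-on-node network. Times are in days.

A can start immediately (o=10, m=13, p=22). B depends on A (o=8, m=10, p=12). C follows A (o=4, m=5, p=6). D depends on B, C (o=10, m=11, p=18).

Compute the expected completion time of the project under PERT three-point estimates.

36 days

te_A = (10 + 4·13 + 22)/6 = 84/6 = 14
te_B = (8 + 4·10 + 12)/6 = 60/6 = 10
te_C = (4 + 4·5 + 6)/6 = 30/6 = 5
te_D = (10 + 4·11 + 18)/6 = 72/6 = 12

Forward pass:
ES_A = 0; EF_A = 14
ES_B = 14; EF_B = 14+10 = 24
ES_C = 14; EF_C = 14+5 = 19
ES_D = max(EF_B=24, EF_C=19) = 24; EF_D = 24+12 = 36
Expected project duration μ = 36 days. Critical path: A → B → D.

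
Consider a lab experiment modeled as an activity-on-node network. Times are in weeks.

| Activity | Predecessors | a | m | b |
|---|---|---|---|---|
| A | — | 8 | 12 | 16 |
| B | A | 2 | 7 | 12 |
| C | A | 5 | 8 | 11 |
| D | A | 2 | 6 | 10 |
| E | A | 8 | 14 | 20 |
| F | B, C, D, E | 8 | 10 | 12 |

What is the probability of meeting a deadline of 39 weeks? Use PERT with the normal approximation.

te_A = (8 + 4·12 + 16)/6 = 72/6 = 12; σ²_A = ((16−8)/6)² = 1.778
te_B = (2 + 4·7 + 12)/6 = 42/6 = 7; σ²_B = ((12−2)/6)² = 2.778
te_C = (5 + 4·8 + 11)/6 = 48/6 = 8; σ²_C = ((11−5)/6)² = 1.000
te_D = (2 + 4·6 + 10)/6 = 36/6 = 6; σ²_D = ((10−2)/6)² = 1.778
te_E = (8 + 4·14 + 20)/6 = 84/6 = 14; σ²_E = ((20−8)/6)² = 4.000
te_F = (8 + 4·10 + 12)/6 = 60/6 = 10; σ²_F = ((12−8)/6)² = 0.444

Forward pass:
ES_A = 0; EF_A = 12
ES_B = 12; EF_B = 12+7 = 19
ES_C = 12; EF_C = 12+8 = 20
ES_D = 12; EF_D = 12+6 = 18
ES_E = 12; EF_E = 12+14 = 26
ES_F = max(EF_B=19, EF_C=20, EF_D=18, EF_E=26) = 26; EF_F = 26+10 = 36
Expected project duration μ = 36 weeks. Critical path: A → E → F.

Variance along critical path = 1.778 + 4.000 + 0.444 = 6.222; σ = √6.222 = 2.494 weeks.
Z = (39 − 36) / 2.494 = 1.203
P(T ≤ 39) = Φ(1.203) ≈ 0.885

0.885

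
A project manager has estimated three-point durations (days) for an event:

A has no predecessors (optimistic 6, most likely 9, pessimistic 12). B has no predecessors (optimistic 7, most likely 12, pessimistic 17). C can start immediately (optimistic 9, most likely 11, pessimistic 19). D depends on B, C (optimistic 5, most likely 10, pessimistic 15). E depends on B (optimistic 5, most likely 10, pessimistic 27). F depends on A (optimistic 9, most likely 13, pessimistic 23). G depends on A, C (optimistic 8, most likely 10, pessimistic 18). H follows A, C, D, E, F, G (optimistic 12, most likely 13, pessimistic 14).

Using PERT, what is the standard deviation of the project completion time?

4.04 days

te_A = (6 + 4·9 + 12)/6 = 54/6 = 9; σ²_A = ((12−6)/6)² = 1.000
te_B = (7 + 4·12 + 17)/6 = 72/6 = 12; σ²_B = ((17−7)/6)² = 2.778
te_C = (9 + 4·11 + 19)/6 = 72/6 = 12; σ²_C = ((19−9)/6)² = 2.778
te_D = (5 + 4·10 + 15)/6 = 60/6 = 10; σ²_D = ((15−5)/6)² = 2.778
te_E = (5 + 4·10 + 27)/6 = 72/6 = 12; σ²_E = ((27−5)/6)² = 13.444
te_F = (9 + 4·13 + 23)/6 = 84/6 = 14; σ²_F = ((23−9)/6)² = 5.444
te_G = (8 + 4·10 + 18)/6 = 66/6 = 11; σ²_G = ((18−8)/6)² = 2.778
te_H = (12 + 4·13 + 14)/6 = 78/6 = 13; σ²_H = ((14−12)/6)² = 0.111

Forward pass:
ES_A = 0; EF_A = 9
ES_B = 0; EF_B = 12
ES_C = 0; EF_C = 12
ES_D = max(EF_B=12, EF_C=12) = 12; EF_D = 12+10 = 22
ES_E = 12; EF_E = 12+12 = 24
ES_F = 9; EF_F = 9+14 = 23
ES_G = max(EF_A=9, EF_C=12) = 12; EF_G = 12+11 = 23
ES_H = max(EF_A=9, EF_C=12, EF_D=22, EF_E=24, EF_F=23, EF_G=23) = 24; EF_H = 24+13 = 37
Expected project duration μ = 37 days. Critical path: B → E → H.

Variance along critical path = 2.778 + 13.444 + 0.111 = 16.333
σ = √16.333 = 4.041 days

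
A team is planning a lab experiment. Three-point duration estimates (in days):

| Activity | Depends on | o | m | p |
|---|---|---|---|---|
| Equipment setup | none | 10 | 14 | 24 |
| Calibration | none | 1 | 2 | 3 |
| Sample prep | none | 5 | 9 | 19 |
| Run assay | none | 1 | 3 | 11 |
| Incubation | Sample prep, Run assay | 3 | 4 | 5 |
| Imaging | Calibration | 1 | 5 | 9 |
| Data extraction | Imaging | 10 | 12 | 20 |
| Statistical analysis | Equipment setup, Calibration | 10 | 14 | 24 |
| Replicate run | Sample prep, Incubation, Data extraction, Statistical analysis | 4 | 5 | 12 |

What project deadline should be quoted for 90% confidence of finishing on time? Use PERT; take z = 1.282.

te_Equipment setup = (10 + 4·14 + 24)/6 = 90/6 = 15; σ²_Equipment setup = ((24−10)/6)² = 5.444
te_Calibration = (1 + 4·2 + 3)/6 = 12/6 = 2; σ²_Calibration = ((3−1)/6)² = 0.111
te_Sample prep = (5 + 4·9 + 19)/6 = 60/6 = 10; σ²_Sample prep = ((19−5)/6)² = 5.444
te_Run assay = (1 + 4·3 + 11)/6 = 24/6 = 4; σ²_Run assay = ((11−1)/6)² = 2.778
te_Incubation = (3 + 4·4 + 5)/6 = 24/6 = 4; σ²_Incubation = ((5−3)/6)² = 0.111
te_Imaging = (1 + 4·5 + 9)/6 = 30/6 = 5; σ²_Imaging = ((9−1)/6)² = 1.778
te_Data extraction = (10 + 4·12 + 20)/6 = 78/6 = 13; σ²_Data extraction = ((20−10)/6)² = 2.778
te_Statistical analysis = (10 + 4·14 + 24)/6 = 90/6 = 15; σ²_Statistical analysis = ((24−10)/6)² = 5.444
te_Replicate run = (4 + 4·5 + 12)/6 = 36/6 = 6; σ²_Replicate run = ((12−4)/6)² = 1.778

Forward pass:
ES_Equipment setup = 0; EF_Equipment setup = 15
ES_Calibration = 0; EF_Calibration = 2
ES_Sample prep = 0; EF_Sample prep = 10
ES_Run assay = 0; EF_Run assay = 4
ES_Incubation = max(EF_Sample prep=10, EF_Run assay=4) = 10; EF_Incubation = 10+4 = 14
ES_Imaging = 2; EF_Imaging = 2+5 = 7
ES_Data extraction = 7; EF_Data extraction = 7+13 = 20
ES_Statistical analysis = max(EF_Equipment setup=15, EF_Calibration=2) = 15; EF_Statistical analysis = 15+15 = 30
ES_Replicate run = max(EF_Sample prep=10, EF_Incubation=14, EF_Data extraction=20, EF_Statistical analysis=30) = 30; EF_Replicate run = 30+6 = 36
Expected project duration μ = 36 days. Critical path: Equipment setup → Statistical analysis → Replicate run.

Variance along critical path = 5.444 + 5.444 + 1.778 = 12.667; σ = 3.559 days.
D = μ + z·σ = 36 + 1.282·3.559 = 40.6 days

40.6 days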